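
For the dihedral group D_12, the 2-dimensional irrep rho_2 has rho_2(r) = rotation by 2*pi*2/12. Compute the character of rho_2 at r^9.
chi_{rho_2}(r^9) = 2*cos(2*pi*2*9/12) = -2

Solution. rho_2(r^9) is rotation by angle 2*pi*2*9/12, whose trace is 2*cos(2*pi*2*9/12) = -2.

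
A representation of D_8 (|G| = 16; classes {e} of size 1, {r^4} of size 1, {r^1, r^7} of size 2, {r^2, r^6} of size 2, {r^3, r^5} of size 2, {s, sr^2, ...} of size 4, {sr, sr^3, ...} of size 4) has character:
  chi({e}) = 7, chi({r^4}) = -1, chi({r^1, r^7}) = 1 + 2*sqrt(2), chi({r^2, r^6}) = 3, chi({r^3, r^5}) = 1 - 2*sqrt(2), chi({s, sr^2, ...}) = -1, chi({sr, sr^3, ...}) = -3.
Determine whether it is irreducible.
Not irreducible (reducible): <chi, chi> = 9 > 1.

Explanation: <chi, chi> = (1/|G|) sum_C |C| * |chi(C)|^2 = (1/16)[1*|7|^2 + 1*|-1|^2 + 2*|1 + 2*sqrt(2)|^2 + 2*|3|^2 + 2*|1 - 2*sqrt(2)|^2 + 4*|-1|^2 + 4*|-3|^2]
  = (1/16)[(49) + (1) + (8*sqrt(2) + 18) + (18) + (18 - 8*sqrt(2)) + (4) + (36)] = 144/16 = 9.
A character is irreducible iff <chi, chi> = 1, so this representation is reducible.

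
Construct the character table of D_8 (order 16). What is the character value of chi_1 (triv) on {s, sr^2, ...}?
Conjugacy classes: {e} of size 1, {r^4} of size 1, {r^1, r^7} of size 2, {r^2, r^6} of size 2, {r^3, r^5} of size 2, {s, sr^2, ...} of size 4, {sr, sr^3, ...} of size 4.
Character table:
  irrep \ class              {e} (size 1)  {r^4} (size 1)  {r^1, r^7} (size 2)  {r^2, r^6} (size 2)  {r^3, r^5} (size 2)  {s, sr^2, ...} (size 4)  {sr, sr^3, ...} (size 4)
  chi_1 (triv)               1             1               1                    1                    1                    1                        1                       
  chi_2 (sign: r->1, s->-1)  1             1               1                    1                    1                    -1                       -1                      
  chi_3 (r->-1, s->1)        1             1               -1                   1                    -1                   1                        -1                      
  chi_4 (r->-1, s->-1)       1             1               -1                   1                    -1                   -1                       1                       
  chi_5 (2d, j=1)            2             -2              sqrt(2)              0                    -sqrt(2)             0                        0                       
  chi_6 (2d, j=2)            2             2               0                    -2                   0                    0                        0                       
  chi_7 (2d, j=3)            2             -2              -sqrt(2)             0                    sqrt(2)              0                        0                       

Spot check: chi_1 (triv) on {s, sr^2, ...} = 1.

Justification: D_8 has order 2*8 = 16 with 7 conjugacy classes, hence 7 irreducibles. Sum of squared dims 1 + 1 + 1 + 1 + 4 + 4 + 4 = 16 = |G|. Linear characters come from the abelianisation; the 2-dimensional irreps have character r^k -> 2*cos(2*pi*j*k/8), reflections -> 0.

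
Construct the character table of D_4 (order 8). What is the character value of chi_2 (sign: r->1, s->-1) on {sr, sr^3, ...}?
Conjugacy classes: {e} of size 1, {r^2} of size 1, {r^1, r^3} of size 2, {s, sr^2, ...} of size 2, {sr, sr^3, ...} of size 2.
Character table:
  irrep \ class              {e} (size 1)  {r^2} (size 1)  {r^1, r^3} (size 2)  {s, sr^2, ...} (size 2)  {sr, sr^3, ...} (size 2)
  chi_1 (triv)               1             1               1                    1                        1                       
  chi_2 (sign: r->1, s->-1)  1             1               1                    -1                       -1                      
  chi_3 (r->-1, s->1)        1             1               -1                   1                        -1                      
  chi_4 (r->-1, s->-1)       1             1               -1                   -1                       1                       
  chi_5 (2d, j=1)            2             -2              0                    0                        0                       

Spot check: chi_2 (sign: r->1, s->-1) on {sr, sr^3, ...} = -1.

Working: D_4 has order 2*4 = 8 with 5 conjugacy classes, hence 5 irreducibles. Sum of squared dims 1 + 1 + 1 + 1 + 4 = 8 = |G|. Linear characters come from the abelianisation; the 2-dimensional irreps have character r^k -> 2*cos(2*pi*j*k/4), reflections -> 0.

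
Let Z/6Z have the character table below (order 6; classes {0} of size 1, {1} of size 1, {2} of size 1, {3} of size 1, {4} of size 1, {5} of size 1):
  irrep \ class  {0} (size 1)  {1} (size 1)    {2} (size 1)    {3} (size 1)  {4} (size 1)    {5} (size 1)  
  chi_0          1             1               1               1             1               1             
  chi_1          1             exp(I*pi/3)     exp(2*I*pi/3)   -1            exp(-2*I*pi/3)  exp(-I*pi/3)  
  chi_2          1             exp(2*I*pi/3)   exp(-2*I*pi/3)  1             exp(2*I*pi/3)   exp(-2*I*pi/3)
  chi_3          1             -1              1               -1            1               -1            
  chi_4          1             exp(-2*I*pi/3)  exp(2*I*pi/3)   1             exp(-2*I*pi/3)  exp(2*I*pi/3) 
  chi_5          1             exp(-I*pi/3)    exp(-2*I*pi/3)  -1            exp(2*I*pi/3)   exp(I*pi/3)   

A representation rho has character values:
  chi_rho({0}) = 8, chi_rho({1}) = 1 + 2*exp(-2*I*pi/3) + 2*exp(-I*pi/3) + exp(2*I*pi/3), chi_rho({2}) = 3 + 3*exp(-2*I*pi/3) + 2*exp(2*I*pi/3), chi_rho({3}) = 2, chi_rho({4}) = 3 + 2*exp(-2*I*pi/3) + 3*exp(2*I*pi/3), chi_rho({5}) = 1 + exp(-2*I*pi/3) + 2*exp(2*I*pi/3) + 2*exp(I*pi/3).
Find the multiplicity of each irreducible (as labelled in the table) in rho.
Multiplicities: chi_0: 2, chi_1: 0, chi_2: 1, chi_3: 1, chi_4: 2, chi_5: 2.

Why: Use <chi_rho, chi> = (1/|G|) sum_C |C| * chi_rho(C) * conj(chi(C)) with |G| = 6 for each irreducible chi in the table:
  <chi_rho, chi_0> = (1/6)[1*(8)*conj(1) + 1*(1 + 2*exp(-2*I*pi/3) + 2*exp(-I*pi/3) + exp(2*I*pi/3))*conj(1) + 1*(3 + 3*exp(-2*I*pi/3) + 2*exp(2*I*pi/3))*conj(1) + 1*(2)*conj(1) + 1*(3 + 2*exp(-2*I*pi/3) + 3*exp(2*I*pi/3))*conj(1) + 1*(1 + exp(-2*I*pi/3) + 2*exp(2*I*pi/3) + 2*exp(I*pi/3))*conj(1)]
      = (1/6)[(8) + (1 + 2*exp(-2*I*pi/3) + 2*exp(-I*pi/3) + exp(2*I*pi/3)) + (3 + 3*exp(-2*I*pi/3) + 2*exp(2*I*pi/3)) + (2) + (3 + 2*exp(-2*I*pi/3) + 3*exp(2*I*pi/3)) + (1 + exp(-2*I*pi/3) + 2*exp(2*I*pi/3) + 2*exp(I*pi/3))] = 12/6 = 2
  <chi_rho, chi_1> = (1/6)[1*(8)*conj(1) + 1*(1 + 2*exp(-2*I*pi/3) + 2*exp(-I*pi/3) + exp(2*I*pi/3))*conj(exp(I*pi/3)) + 1*(3 + 3*exp(-2*I*pi/3) + 2*exp(2*I*pi/3))*conj(exp(2*I*pi/3)) + 1*(2)*conj(-1) + 1*(3 + 2*exp(-2*I*pi/3) + 3*exp(2*I*pi/3))*conj(exp(-2*I*pi/3)) + 1*(1 + exp(-2*I*pi/3) + 2*exp(2*I*pi/3) + 2*exp(I*pi/3))*conj(exp(-I*pi/3))]
      = (1/6)[(8) + (-2 + 2*exp(-2*I*pi/3) + exp(-I*pi/3) + exp(I*pi/3)) + (-1) + (-2) + (-1) + (-2 + exp(-I*pi/3) + exp(I*pi/3) + 2*exp(2*I*pi/3))] = 0/6 = 0
  <chi_rho, chi_2> = (1/6)[1*(8)*conj(1) + 1*(1 + 2*exp(-2*I*pi/3) + 2*exp(-I*pi/3) + exp(2*I*pi/3))*conj(exp(2*I*pi/3)) + 1*(3 + 3*exp(-2*I*pi/3) + 2*exp(2*I*pi/3))*conj(exp(-2*I*pi/3)) + 1*(2)*conj(1) + 1*(3 + 2*exp(-2*I*pi/3) + 3*exp(2*I*pi/3))*conj(exp(2*I*pi/3)) + 1*(1 + exp(-2*I*pi/3) + 2*exp(2*I*pi/3) + 2*exp(I*pi/3))*conj(exp(-2*I*pi/3))]
      = (1/6)[(8) + (-1 + exp(-2*I*pi/3) + 2*exp(2*I*pi/3)) + (3 + 2*exp(-2*I*pi/3) + 3*exp(2*I*pi/3)) + (2) + (3 + 3*exp(-2*I*pi/3) + 2*exp(2*I*pi/3)) + (-1 + 2*exp(-2*I*pi/3) + exp(2*I*pi/3))] = 6/6 = 1
  <chi_rho, chi_3> = (1/6)[1*(8)*conj(1) + 1*(1 + 2*exp(-2*I*pi/3) + 2*exp(-I*pi/3) + exp(2*I*pi/3))*conj(-1) + 1*(3 + 3*exp(-2*I*pi/3) + 2*exp(2*I*pi/3))*conj(1) + 1*(2)*conj(-1) + 1*(3 + 2*exp(-2*I*pi/3) + 3*exp(2*I*pi/3))*conj(1) + 1*(1 + exp(-2*I*pi/3) + 2*exp(2*I*pi/3) + 2*exp(I*pi/3))*conj(-1)]
      = (1/6)[(8) + (-1 - exp(2*I*pi/3) - 2*exp(-I*pi/3) - 2*exp(-2*I*pi/3)) + (3 + 3*exp(-2*I*pi/3) + 2*exp(2*I*pi/3)) + (-2) + (3 + 2*exp(-2*I*pi/3) + 3*exp(2*I*pi/3)) + (-1 - 2*exp(I*pi/3) - 2*exp(2*I*pi/3) - exp(-2*I*pi/3))] = 6/6 = 1
  <chi_rho, chi_4> = (1/6)[1*(8)*conj(1) + 1*(1 + 2*exp(-2*I*pi/3) + 2*exp(-I*pi/3) + exp(2*I*pi/3))*conj(exp(-2*I*pi/3)) + 1*(3 + 3*exp(-2*I*pi/3) + 2*exp(2*I*pi/3))*conj(exp(2*I*pi/3)) + 1*(2)*conj(1) + 1*(3 + 2*exp(-2*I*pi/3) + 3*exp(2*I*pi/3))*conj(exp(-2*I*pi/3)) + 1*(1 + exp(-2*I*pi/3) + 2*exp(2*I*pi/3) + 2*exp(I*pi/3))*conj(exp(2*I*pi/3))]
      = (1/6)[(8) + (2 + exp(-2*I*pi/3) + exp(2*I*pi/3) + 2*exp(I*pi/3)) + (-1) + (2) + (-1) + (2 + 2*exp(-I*pi/3) + exp(-2*I*pi/3) + exp(2*I*pi/3))] = 12/6 = 2
  <chi_rho, chi_5> = (1/6)[1*(8)*conj(1) + 1*(1 + 2*exp(-2*I*pi/3) + 2*exp(-I*pi/3) + exp(2*I*pi/3))*conj(exp(-I*pi/3)) + 1*(3 + 3*exp(-2*I*pi/3) + 2*exp(2*I*pi/3))*conj(exp(-2*I*pi/3)) + 1*(2)*conj(-1) + 1*(3 + 2*exp(-2*I*pi/3) + 3*exp(2*I*pi/3))*conj(exp(2*I*pi/3)) + 1*(1 + exp(-2*I*pi/3) + 2*exp(2*I*pi/3) + 2*exp(I*pi/3))*conj(exp(I*pi/3))]
      = (1/6)[(8) + (1 + 2*exp(-I*pi/3) + exp(I*pi/3)) + (3 + 2*exp(-2*I*pi/3) + 3*exp(2*I*pi/3)) + (-2) + (3 + 3*exp(-2*I*pi/3) + 2*exp(2*I*pi/3)) + (1 + exp(-I*pi/3) + 2*exp(I*pi/3))] = 12/6 = 2
(Exp terms are combined using exp(i*s)*conj(exp(i*t)) = exp(i*(s-t)), and sums of them are collapsed using the identity that for every m > 1 the m distinct m-th roots of unity sum to 0, e.g. 1 + exp(2*I*pi/3) + exp(-2*I*pi/3) = 0.)
Dimension check: dim(rho) = sum (mult * dim) = 2*1 + 0*1 + 1*1 + 1*1 + 2*1 + 2*1 = 8 = chi_rho(e) = 8.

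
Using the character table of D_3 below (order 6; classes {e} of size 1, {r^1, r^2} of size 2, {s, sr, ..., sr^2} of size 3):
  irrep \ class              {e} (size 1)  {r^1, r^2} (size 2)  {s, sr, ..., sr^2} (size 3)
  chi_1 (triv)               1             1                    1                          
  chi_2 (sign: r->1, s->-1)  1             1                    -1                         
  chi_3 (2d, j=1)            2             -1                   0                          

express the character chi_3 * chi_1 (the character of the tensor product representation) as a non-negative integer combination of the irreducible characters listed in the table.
chi_3 tensor chi_1 = chi_3 (all other irreducibles have multiplicity 0).

Explanation: The character of a tensor product is the pointwise product (chi_3 * chi_1)(C) = chi_3(C) * chi_1(C):
  {e}: (2)*(1), {r^1, r^2}: (-1)*(1), {s, sr, ..., sr^2}: (0)*(1)
so (chi_3 * chi_1) takes values
  {e} -> 2, {r^1, r^2} -> -1, {s, sr, ..., sr^2} -> 0.
Now take the inner product of this character with each irreducible chi from the table, <chi_3*chi_1, chi> = (1/6) sum_C |C| (chi_3*chi_1)(C) conj(chi(C)):
  <chi_3*chi_1, chi_1> = (1/6)[1*(2)*conj(1) + 2*(-1)*conj(1) + 3*(0)*conj(1)]
      = (1/6)[(2) + (-2) + (0)] = 0/6 = 0
  <chi_3*chi_1, chi_2> = (1/6)[1*(2)*conj(1) + 2*(-1)*conj(1) + 3*(0)*conj(-1)]
      = (1/6)[(2) + (-2) + (0)] = 0/6 = 0
  <chi_3*chi_1, chi_3> = (1/6)[1*(2)*conj(2) + 2*(-1)*conj(-1) + 3*(0)*conj(0)]
      = (1/6)[(4) + (2) + (0)] = 6/6 = 1
Hence the multiplicities are chi_3: 1. Dimension check: dim(chi_3)*dim(chi_1) = 2*1 = 2 and sum (mult * dim) = 1*2 = 2.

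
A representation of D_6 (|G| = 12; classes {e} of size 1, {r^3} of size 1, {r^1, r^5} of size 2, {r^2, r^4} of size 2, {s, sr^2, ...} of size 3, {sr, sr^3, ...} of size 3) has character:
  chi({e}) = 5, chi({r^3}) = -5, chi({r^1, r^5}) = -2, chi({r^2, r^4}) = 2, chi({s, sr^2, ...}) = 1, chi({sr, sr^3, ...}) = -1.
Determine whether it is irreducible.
Not irreducible (reducible): <chi, chi> = 6 > 1.

Why: <chi, chi> = (1/|G|) sum_C |C| * |chi(C)|^2 = (1/12)[1*|5|^2 + 1*|-5|^2 + 2*|-2|^2 + 2*|2|^2 + 3*|1|^2 + 3*|-1|^2]
  = (1/12)[(25) + (25) + (8) + (8) + (3) + (3)] = 72/12 = 6.
A character is irreducible iff <chi, chi> = 1, so this representation is reducible.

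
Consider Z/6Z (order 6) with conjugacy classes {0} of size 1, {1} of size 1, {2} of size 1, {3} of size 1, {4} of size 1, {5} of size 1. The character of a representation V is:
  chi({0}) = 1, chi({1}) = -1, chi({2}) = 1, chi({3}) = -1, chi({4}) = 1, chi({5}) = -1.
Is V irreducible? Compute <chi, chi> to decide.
Irreducible: <chi, chi> = 1.

Argument: <chi, chi> = (1/|G|) sum_C |C| * |chi(C)|^2 = (1/6)[1*|1|^2 + 1*|-1|^2 + 1*|1|^2 + 1*|-1|^2 + 1*|1|^2 + 1*|-1|^2]
  = (1/6)[(1) + (1) + (1) + (1) + (1) + (1)] = 6/6 = 1.
(Exp terms are combined using exp(i*s)*conj(exp(i*t)) = exp(i*(s-t)), and sums of them are collapsed using the identity that for every m > 1 the m distinct m-th roots of unity sum to 0, e.g. 1 + exp(2*I*pi/3) + exp(-2*I*pi/3) = 0.)
A character is irreducible iff <chi, chi> = 1, so this representation is irreducible.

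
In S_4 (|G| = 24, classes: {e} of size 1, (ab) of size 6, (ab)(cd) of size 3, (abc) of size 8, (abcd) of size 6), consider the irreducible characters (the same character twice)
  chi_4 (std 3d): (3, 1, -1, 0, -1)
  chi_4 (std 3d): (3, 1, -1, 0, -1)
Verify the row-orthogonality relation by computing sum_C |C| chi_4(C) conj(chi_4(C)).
Sum = 24 = |G| = 24; so <chi_4, chi_4> = 1 (norm-1 confirms irreducibility).

Why: Compute term by term over conjugacy classes (|C| * chi_4(C) * conj(chi_4(C))):
  1*(3)*conj(3) + 6*(1)*conj(1) + 3*(-1)*conj(-1) + 8*(0)*conj(0) + 6*(-1)*conj(-1)
  = (9) + (6) + (3) + (0) + (6)
  = 24.
Dividing by |G| = 24 gives 24/24 = 1, matching the row-orthogonality relation <chi_4, chi_4> = [chi_4 = chi_4].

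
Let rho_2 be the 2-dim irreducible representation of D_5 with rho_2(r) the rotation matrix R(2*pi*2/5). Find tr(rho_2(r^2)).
chi_{rho_2}(r^2) = 2*cos(2*pi*2*2/5) = -1/2 + sqrt(5)/2

Working: rho_2(r^2) is rotation by angle 2*pi*2*2/5, whose trace is 2*cos(2*pi*2*2/5) = -1/2 + sqrt(5)/2.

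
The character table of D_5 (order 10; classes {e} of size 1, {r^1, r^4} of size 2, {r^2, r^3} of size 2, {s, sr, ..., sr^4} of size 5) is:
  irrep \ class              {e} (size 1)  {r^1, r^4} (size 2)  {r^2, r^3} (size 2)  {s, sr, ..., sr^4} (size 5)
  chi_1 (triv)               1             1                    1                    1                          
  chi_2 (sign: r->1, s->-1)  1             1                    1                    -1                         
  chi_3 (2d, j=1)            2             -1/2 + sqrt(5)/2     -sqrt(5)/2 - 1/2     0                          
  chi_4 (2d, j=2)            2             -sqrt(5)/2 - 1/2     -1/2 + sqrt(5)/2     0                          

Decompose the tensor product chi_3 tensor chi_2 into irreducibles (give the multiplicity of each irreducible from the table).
chi_3 tensor chi_2 = chi_3 (all other irreducibles have multiplicity 0).

The character of a tensor product is the pointwise product (chi_3 * chi_2)(C) = chi_3(C) * chi_2(C):
  {e}: (2)*(1), {r^1, r^4}: (-1/2 + sqrt(5)/2)*(1), {r^2, r^3}: (-sqrt(5)/2 - 1/2)*(1), {s, sr, ..., sr^4}: (0)*(-1)
so (chi_3 * chi_2) takes values
  {e} -> 2, {r^1, r^4} -> -1/2 + sqrt(5)/2, {r^2, r^3} -> -sqrt(5)/2 - 1/2, {s, sr, ..., sr^4} -> 0.
Now take the inner product of this character with each irreducible chi from the table, <chi_3*chi_2, chi> = (1/10) sum_C |C| (chi_3*chi_2)(C) conj(chi(C)):
  <chi_3*chi_2, chi_1> = (1/10)[1*(2)*conj(1) + 2*(-1/2 + sqrt(5)/2)*conj(1) + 2*(-sqrt(5)/2 - 1/2)*conj(1) + 5*(0)*conj(1)]
      = (1/10)[(2) + (-1 + sqrt(5)) + (-sqrt(5) - 1) + (0)] = 0/10 = 0
  <chi_3*chi_2, chi_2> = (1/10)[1*(2)*conj(1) + 2*(-1/2 + sqrt(5)/2)*conj(1) + 2*(-sqrt(5)/2 - 1/2)*conj(1) + 5*(0)*conj(-1)]
      = (1/10)[(2) + (-1 + sqrt(5)) + (-sqrt(5) - 1) + (0)] = 0/10 = 0
  <chi_3*chi_2, chi_3> = (1/10)[1*(2)*conj(2) + 2*(-1/2 + sqrt(5)/2)*conj(-1/2 + sqrt(5)/2) + 2*(-sqrt(5)/2 - 1/2)*conj(-sqrt(5)/2 - 1/2) + 5*(0)*conj(0)]
      = (1/10)[(4) + (3 - sqrt(5)) + (sqrt(5) + 3) + (0)] = 10/10 = 1
  <chi_3*chi_2, chi_4> = (1/10)[1*(2)*conj(2) + 2*(-1/2 + sqrt(5)/2)*conj(-sqrt(5)/2 - 1/2) + 2*(-sqrt(5)/2 - 1/2)*conj(-1/2 + sqrt(5)/2) + 5*(0)*conj(0)]
      = (1/10)[(4) + (-2) + (-2) + (0)] = 0/10 = 0
Hence the multiplicities are chi_3: 1. Dimension check: dim(chi_3)*dim(chi_2) = 2*1 = 2 and sum (mult * dim) = 1*2 = 2.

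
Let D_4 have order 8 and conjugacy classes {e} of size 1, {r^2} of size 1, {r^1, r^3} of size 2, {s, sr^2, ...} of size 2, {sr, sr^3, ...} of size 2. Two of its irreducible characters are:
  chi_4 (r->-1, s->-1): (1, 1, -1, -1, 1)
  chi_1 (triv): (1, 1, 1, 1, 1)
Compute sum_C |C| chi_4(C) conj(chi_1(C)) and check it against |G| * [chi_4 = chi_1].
Sum = 0; so <chi_4, chi_1> = 0 (distinct irreducibles are orthogonal).

Explanation: Compute term by term over conjugacy classes (|C| * chi_4(C) * conj(chi_1(C))):
  1*(1)*conj(1) + 1*(1)*conj(1) + 2*(-1)*conj(1) + 2*(-1)*conj(1) + 2*(1)*conj(1)
  = (1) + (1) + (-2) + (-2) + (2)
  = 0.
Dividing by |G| = 8 gives 0/8 = 0, matching the row-orthogonality relation <chi_4, chi_1> = [chi_4 = chi_1].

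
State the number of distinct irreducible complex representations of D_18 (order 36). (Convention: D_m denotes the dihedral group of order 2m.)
12

Solution. The number of irreducible complex representations of a finite group equals its number of conjugacy classes. D_18 has 12 conjugacy classes (n/2 + 3 for n even), so D_18 (order 36) has exactly 12 irreducible complex representations.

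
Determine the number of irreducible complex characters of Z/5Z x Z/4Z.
20

Argument: The number of irreducible complex representations of a finite group equals its number of conjugacy classes. Z/5Z x Z/4Z is abelian of order 20, so every element is its own conjugacy class: 20 classes, so Z/5Z x Z/4Z (order 20) has exactly 20 irreducible complex representations.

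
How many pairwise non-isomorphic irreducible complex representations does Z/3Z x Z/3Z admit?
9

Why: The number of irreducible complex representations of a finite group equals its number of conjugacy classes. Z/3Z x Z/3Z is abelian of order 9, so every element is its own conjugacy class: 9 classes, so Z/3Z x Z/3Z (order 9) has exactly 9 irreducible complex representations.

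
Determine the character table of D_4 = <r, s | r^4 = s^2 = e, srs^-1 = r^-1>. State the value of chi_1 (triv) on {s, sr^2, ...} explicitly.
Conjugacy classes: {e} of size 1, {r^2} of size 1, {r^1, r^3} of size 2, {s, sr^2, ...} of size 2, {sr, sr^3, ...} of size 2.
Character table:
  irrep \ class              {e} (size 1)  {r^2} (size 1)  {r^1, r^3} (size 2)  {s, sr^2, ...} (size 2)  {sr, sr^3, ...} (size 2)
  chi_1 (triv)               1             1               1                    1                        1                       
  chi_2 (sign: r->1, s->-1)  1             1               1                    -1                       -1                      
  chi_3 (r->-1, s->1)        1             1               -1                   1                        -1                      
  chi_4 (r->-1, s->-1)       1             1               -1                   -1                       1                       
  chi_5 (2d, j=1)            2             -2              0                    0                        0                       

Spot check: chi_1 (triv) on {s, sr^2, ...} = 1.

Justification: D_4 has order 2*4 = 8 with 5 conjugacy classes, hence 5 irreducibles. Sum of squared dims 1 + 1 + 1 + 1 + 4 = 8 = |G|. Linear characters come from the abelianisation; the 2-dimensional irreps have character r^k -> 2*cos(2*pi*j*k/4), reflections -> 0.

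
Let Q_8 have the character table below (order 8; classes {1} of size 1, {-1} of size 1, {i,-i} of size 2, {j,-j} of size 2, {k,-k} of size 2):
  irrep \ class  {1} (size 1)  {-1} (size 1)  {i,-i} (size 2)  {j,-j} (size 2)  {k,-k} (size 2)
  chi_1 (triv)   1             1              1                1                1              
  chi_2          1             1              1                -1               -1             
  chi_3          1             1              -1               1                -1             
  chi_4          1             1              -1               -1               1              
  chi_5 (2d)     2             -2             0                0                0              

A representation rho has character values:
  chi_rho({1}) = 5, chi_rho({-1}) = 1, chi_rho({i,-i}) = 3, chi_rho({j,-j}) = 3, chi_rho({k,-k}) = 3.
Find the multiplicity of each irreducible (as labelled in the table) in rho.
Multiplicities: chi_1: 3, chi_2: 0, chi_3: 0, chi_4: 0, chi_5: 1.

Reasoning: Use <chi_rho, chi> = (1/|G|) sum_C |C| * chi_rho(C) * conj(chi(C)) with |G| = 8 for each irreducible chi in the table:
  <chi_rho, chi_1> = (1/8)[1*(5)*conj(1) + 1*(1)*conj(1) + 2*(3)*conj(1) + 2*(3)*conj(1) + 2*(3)*conj(1)]
      = (1/8)[(5) + (1) + (6) + (6) + (6)] = 24/8 = 3
  <chi_rho, chi_2> = (1/8)[1*(5)*conj(1) + 1*(1)*conj(1) + 2*(3)*conj(1) + 2*(3)*conj(-1) + 2*(3)*conj(-1)]
      = (1/8)[(5) + (1) + (6) + (-6) + (-6)] = 0/8 = 0
  <chi_rho, chi_3> = (1/8)[1*(5)*conj(1) + 1*(1)*conj(1) + 2*(3)*conj(-1) + 2*(3)*conj(1) + 2*(3)*conj(-1)]
      = (1/8)[(5) + (1) + (-6) + (6) + (-6)] = 0/8 = 0
  <chi_rho, chi_4> = (1/8)[1*(5)*conj(1) + 1*(1)*conj(1) + 2*(3)*conj(-1) + 2*(3)*conj(-1) + 2*(3)*conj(1)]
      = (1/8)[(5) + (1) + (-6) + (-6) + (6)] = 0/8 = 0
  <chi_rho, chi_5> = (1/8)[1*(5)*conj(2) + 1*(1)*conj(-2) + 2*(3)*conj(0) + 2*(3)*conj(0) + 2*(3)*conj(0)]
      = (1/8)[(10) + (-2) + (0) + (0) + (0)] = 8/8 = 1
Dimension check: dim(rho) = sum (mult * dim) = 3*1 + 0*1 + 0*1 + 0*1 + 1*2 = 5 = chi_rho(e) = 5.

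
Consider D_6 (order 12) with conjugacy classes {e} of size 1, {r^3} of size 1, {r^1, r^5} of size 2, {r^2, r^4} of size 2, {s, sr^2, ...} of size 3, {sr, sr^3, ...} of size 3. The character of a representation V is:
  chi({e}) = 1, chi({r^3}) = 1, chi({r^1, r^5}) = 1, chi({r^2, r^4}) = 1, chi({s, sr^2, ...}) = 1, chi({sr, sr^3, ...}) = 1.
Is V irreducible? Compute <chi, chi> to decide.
Irreducible: <chi, chi> = 1.

Why: <chi, chi> = (1/|G|) sum_C |C| * |chi(C)|^2 = (1/12)[1*|1|^2 + 1*|1|^2 + 2*|1|^2 + 2*|1|^2 + 3*|1|^2 + 3*|1|^2]
  = (1/12)[(1) + (1) + (2) + (2) + (3) + (3)] = 12/12 = 1.
A character is irreducible iff <chi, chi> = 1, so this representation is irreducible.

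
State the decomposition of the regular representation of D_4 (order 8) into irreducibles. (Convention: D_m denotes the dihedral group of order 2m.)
Each irreducible V_i of dimension d_i appears with multiplicity d_i, i.e. rho_reg = (direct sum over all irreducibles V_i) d_i V_i. The irreducible dimensions for D_4 are 1, 1, 1, 1, 2: 4 irreducibles of dimension 1, each with multiplicity 1; 1 irreducible of dimension 2, with multiplicity 2. Total dimension 4*1*1 + 1*2*2 = 8 = |G|.

Details: General theorem: in the regular representation of a finite group G, each irreducible appears with multiplicity equal to its dimension. Check: dim(rho_reg) = sum d_i^2 = 1 + 1 + 1 + 1 + 4 = 8 = |G|.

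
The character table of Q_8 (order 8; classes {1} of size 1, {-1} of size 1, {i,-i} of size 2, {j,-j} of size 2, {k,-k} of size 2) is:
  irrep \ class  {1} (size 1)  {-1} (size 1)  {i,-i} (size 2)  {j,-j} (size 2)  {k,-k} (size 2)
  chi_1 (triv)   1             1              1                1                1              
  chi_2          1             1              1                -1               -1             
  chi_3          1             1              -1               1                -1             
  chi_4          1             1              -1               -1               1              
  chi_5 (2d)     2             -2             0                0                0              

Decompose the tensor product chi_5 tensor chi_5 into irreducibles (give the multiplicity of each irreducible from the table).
chi_5 tensor chi_5 = chi_1 + chi_2 + chi_3 + chi_4 (all other irreducibles have multiplicity 0).

Why: The character of a tensor product is the pointwise product (chi_5 * chi_5)(C) = chi_5(C) * chi_5(C):
  {1}: (2)*(2), {-1}: (-2)*(-2), {i,-i}: (0)*(0), {j,-j}: (0)*(0), {k,-k}: (0)*(0)
so (chi_5 * chi_5) takes values
  {1} -> 4, {-1} -> 4, {i,-i} -> 0, {j,-j} -> 0, {k,-k} -> 0.
Now take the inner product of this character with each irreducible chi from the table, <chi_5*chi_5, chi> = (1/8) sum_C |C| (chi_5*chi_5)(C) conj(chi(C)):
  <chi_5*chi_5, chi_1> = (1/8)[1*(4)*conj(1) + 1*(4)*conj(1) + 2*(0)*conj(1) + 2*(0)*conj(1) + 2*(0)*conj(1)]
      = (1/8)[(4) + (4) + (0) + (0) + (0)] = 8/8 = 1
  <chi_5*chi_5, chi_2> = (1/8)[1*(4)*conj(1) + 1*(4)*conj(1) + 2*(0)*conj(1) + 2*(0)*conj(-1) + 2*(0)*conj(-1)]
      = (1/8)[(4) + (4) + (0) + (0) + (0)] = 8/8 = 1
  <chi_5*chi_5, chi_3> = (1/8)[1*(4)*conj(1) + 1*(4)*conj(1) + 2*(0)*conj(-1) + 2*(0)*conj(1) + 2*(0)*conj(-1)]
      = (1/8)[(4) + (4) + (0) + (0) + (0)] = 8/8 = 1
  <chi_5*chi_5, chi_4> = (1/8)[1*(4)*conj(1) + 1*(4)*conj(1) + 2*(0)*conj(-1) + 2*(0)*conj(-1) + 2*(0)*conj(1)]
      = (1/8)[(4) + (4) + (0) + (0) + (0)] = 8/8 = 1
  <chi_5*chi_5, chi_5> = (1/8)[1*(4)*conj(2) + 1*(4)*conj(-2) + 2*(0)*conj(0) + 2*(0)*conj(0) + 2*(0)*conj(0)]
      = (1/8)[(8) + (-8) + (0) + (0) + (0)] = 0/8 = 0
Hence the multiplicities are chi_1: 1, chi_2: 1, chi_3: 1, chi_4: 1. Dimension check: dim(chi_5)*dim(chi_5) = 2*2 = 4 and sum (mult * dim) = 1*1 + 1*1 + 1*1 + 1*1 = 4.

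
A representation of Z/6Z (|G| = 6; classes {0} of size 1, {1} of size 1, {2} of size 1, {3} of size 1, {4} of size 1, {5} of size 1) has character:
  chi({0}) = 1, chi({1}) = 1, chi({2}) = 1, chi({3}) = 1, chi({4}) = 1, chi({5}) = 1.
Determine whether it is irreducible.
Irreducible: <chi, chi> = 1.

Derivation: <chi, chi> = (1/|G|) sum_C |C| * |chi(C)|^2 = (1/6)[1*|1|^2 + 1*|1|^2 + 1*|1|^2 + 1*|1|^2 + 1*|1|^2 + 1*|1|^2]
  = (1/6)[(1) + (1) + (1) + (1) + (1) + (1)] = 6/6 = 1.
(Exp terms are combined using exp(i*s)*conj(exp(i*t)) = exp(i*(s-t)), and sums of them are collapsed using the identity that for every m > 1 the m distinct m-th roots of unity sum to 0, e.g. 1 + exp(2*I*pi/3) + exp(-2*I*pi/3) = 0.)
A character is irreducible iff <chi, chi> = 1, so this representation is irreducible.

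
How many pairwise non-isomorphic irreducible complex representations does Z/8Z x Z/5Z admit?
40

Explanation: The number of irreducible complex representations of a finite group equals its number of conjugacy classes. Z/8Z x Z/5Z is abelian of order 40, so every element is its own conjugacy class: 40 classes, so Z/8Z x Z/5Z (order 40) has exactly 40 irreducible complex representations.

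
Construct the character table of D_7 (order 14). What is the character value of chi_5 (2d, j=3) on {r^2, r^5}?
Conjugacy classes: {e} of size 1, {r^1, r^6} of size 2, {r^2, r^5} of size 2, {r^3, r^4} of size 2, {s, sr, ..., sr^6} of size 7.
Character table:
  irrep \ class              {e} (size 1)  {r^1, r^6} (size 2)  {r^2, r^5} (size 2)  {r^3, r^4} (size 2)  {s, sr, ..., sr^6} (size 7)
  chi_1 (triv)               1             1                    1                    1                    1                          
  chi_2 (sign: r->1, s->-1)  1             1                    1                    1                    -1                         
  chi_3 (2d, j=1)            2             2*cos(2*pi/7)        -2*cos(3*pi/7)       -2*cos(pi/7)         0                          
  chi_4 (2d, j=2)            2             -2*cos(3*pi/7)       -2*cos(pi/7)         2*cos(2*pi/7)        0                          
  chi_5 (2d, j=3)            2             -2*cos(pi/7)         2*cos(2*pi/7)        -2*cos(3*pi/7)       0                          

Spot check: chi_5 (2d, j=3) on {r^2, r^5} = 2*cos(2*pi/7).

Reasoning: D_7 has order 2*7 = 14 with 5 conjugacy classes, hence 5 irreducibles. Sum of squared dims 1 + 1 + 4 + 4 + 4 = 14 = |G|. Linear characters come from the abelianisation; the 2-dimensional irreps have character r^k -> 2*cos(2*pi*j*k/7), reflections -> 0.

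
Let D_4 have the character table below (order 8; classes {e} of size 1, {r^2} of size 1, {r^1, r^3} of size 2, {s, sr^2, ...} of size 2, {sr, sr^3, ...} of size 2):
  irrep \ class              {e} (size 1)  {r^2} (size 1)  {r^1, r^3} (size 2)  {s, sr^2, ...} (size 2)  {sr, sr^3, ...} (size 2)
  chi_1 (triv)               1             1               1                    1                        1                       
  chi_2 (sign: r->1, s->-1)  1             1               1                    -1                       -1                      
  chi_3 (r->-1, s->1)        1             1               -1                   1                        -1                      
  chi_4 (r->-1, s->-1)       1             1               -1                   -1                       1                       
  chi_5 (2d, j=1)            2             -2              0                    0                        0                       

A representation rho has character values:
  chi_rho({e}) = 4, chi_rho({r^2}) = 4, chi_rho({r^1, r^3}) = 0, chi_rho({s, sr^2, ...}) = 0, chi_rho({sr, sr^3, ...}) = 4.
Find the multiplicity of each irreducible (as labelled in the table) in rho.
Multiplicities: chi_1: 2, chi_2: 0, chi_3: 0, chi_4: 2, chi_5: 0.

Solution. Use <chi_rho, chi> = (1/|G|) sum_C |C| * chi_rho(C) * conj(chi(C)) with |G| = 8 for each irreducible chi in the table:
  <chi_rho, chi_1> = (1/8)[1*(4)*conj(1) + 1*(4)*conj(1) + 2*(0)*conj(1) + 2*(0)*conj(1) + 2*(4)*conj(1)]
      = (1/8)[(4) + (4) + (0) + (0) + (8)] = 16/8 = 2
  <chi_rho, chi_2> = (1/8)[1*(4)*conj(1) + 1*(4)*conj(1) + 2*(0)*conj(1) + 2*(0)*conj(-1) + 2*(4)*conj(-1)]
      = (1/8)[(4) + (4) + (0) + (0) + (-8)] = 0/8 = 0
  <chi_rho, chi_3> = (1/8)[1*(4)*conj(1) + 1*(4)*conj(1) + 2*(0)*conj(-1) + 2*(0)*conj(1) + 2*(4)*conj(-1)]
      = (1/8)[(4) + (4) + (0) + (0) + (-8)] = 0/8 = 0
  <chi_rho, chi_4> = (1/8)[1*(4)*conj(1) + 1*(4)*conj(1) + 2*(0)*conj(-1) + 2*(0)*conj(-1) + 2*(4)*conj(1)]
      = (1/8)[(4) + (4) + (0) + (0) + (8)] = 16/8 = 2
  <chi_rho, chi_5> = (1/8)[1*(4)*conj(2) + 1*(4)*conj(-2) + 2*(0)*conj(0) + 2*(0)*conj(0) + 2*(4)*conj(0)]
      = (1/8)[(8) + (-8) + (0) + (0) + (0)] = 0/8 = 0
Dimension check: dim(rho) = sum (mult * dim) = 2*1 + 0*1 + 0*1 + 2*1 + 0*2 = 4 = chi_rho(e) = 4.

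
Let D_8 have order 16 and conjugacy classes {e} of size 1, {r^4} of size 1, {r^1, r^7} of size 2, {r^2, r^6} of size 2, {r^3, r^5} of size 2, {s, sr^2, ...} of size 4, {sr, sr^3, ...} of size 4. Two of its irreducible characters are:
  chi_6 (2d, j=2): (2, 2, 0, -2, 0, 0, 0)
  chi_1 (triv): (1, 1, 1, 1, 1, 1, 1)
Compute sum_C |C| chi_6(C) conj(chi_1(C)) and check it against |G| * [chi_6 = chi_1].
Sum = 0; so <chi_6, chi_1> = 0 (distinct irreducibles are orthogonal).

Derivation: Compute term by term over conjugacy classes (|C| * chi_6(C) * conj(chi_1(C))):
  1*(2)*conj(1) + 1*(2)*conj(1) + 2*(0)*conj(1) + 2*(-2)*conj(1) + 2*(0)*conj(1) + 4*(0)*conj(1) + 4*(0)*conj(1)
  = (2) + (2) + (0) + (-4) + (0) + (0) + (0)
  = 0.
Dividing by |G| = 16 gives 0/16 = 0, matching the row-orthogonality relation <chi_6, chi_1> = [chi_6 = chi_1].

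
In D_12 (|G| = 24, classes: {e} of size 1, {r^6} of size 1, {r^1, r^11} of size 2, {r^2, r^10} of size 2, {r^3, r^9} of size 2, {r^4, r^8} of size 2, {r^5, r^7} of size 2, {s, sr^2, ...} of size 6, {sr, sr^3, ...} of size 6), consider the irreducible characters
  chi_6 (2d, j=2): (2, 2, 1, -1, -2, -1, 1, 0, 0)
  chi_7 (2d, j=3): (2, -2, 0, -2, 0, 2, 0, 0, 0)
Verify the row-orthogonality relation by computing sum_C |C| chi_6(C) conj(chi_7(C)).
Sum = 0; so <chi_6, chi_7> = 0 (distinct irreducibles are orthogonal).

Proof sketch: Compute term by term over conjugacy classes (|C| * chi_6(C) * conj(chi_7(C))):
  1*(2)*conj(2) + 1*(2)*conj(-2) + 2*(1)*conj(0) + 2*(-1)*conj(-2) + 2*(-2)*conj(0) + 2*(-1)*conj(2) + 2*(1)*conj(0) + 6*(0)*conj(0) + 6*(0)*conj(0)
  = (4) + (-4) + (0) + (4) + (0) + (-4) + (0) + (0) + (0)
  = 0.
Dividing by |G| = 24 gives 0/24 = 0, matching the row-orthogonality relation <chi_6, chi_7> = [chi_6 = chi_7].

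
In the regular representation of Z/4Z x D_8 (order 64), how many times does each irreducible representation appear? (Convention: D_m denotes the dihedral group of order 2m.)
Each irreducible V_i of dimension d_i appears with multiplicity d_i, i.e. rho_reg = (direct sum over all irreducibles V_i) d_i V_i. The irreducible dimensions for Z/4Z x D_8 are 1, 1, 1, 1, 1, 1, 1, 1, 1, 1, 1, 1, 1, 1, 1, 1, 2, 2, 2, 2, 2, 2, 2, 2, 2, 2, 2, 2: 16 irreducibles of dimension 1, each with multiplicity 1; 12 irreducibles of dimension 2, each with multiplicity 2. Total dimension 16*1*1 + 12*2*2 = 64 = |G|.

Argument: General theorem: in the regular representation of a finite group G, each irreducible appears with multiplicity equal to its dimension. Check: dim(rho_reg) = sum d_i^2 = 1 + 1 + 1 + 1 + 1 + 1 + 1 + 1 + 1 + 1 + 1 + 1 + 1 + 1 + 1 + 1 + 4 + 4 + 4 + 4 + 4 + 4 + 4 + 4 + 4 + 4 + 4 + 4 = 64 = |G|.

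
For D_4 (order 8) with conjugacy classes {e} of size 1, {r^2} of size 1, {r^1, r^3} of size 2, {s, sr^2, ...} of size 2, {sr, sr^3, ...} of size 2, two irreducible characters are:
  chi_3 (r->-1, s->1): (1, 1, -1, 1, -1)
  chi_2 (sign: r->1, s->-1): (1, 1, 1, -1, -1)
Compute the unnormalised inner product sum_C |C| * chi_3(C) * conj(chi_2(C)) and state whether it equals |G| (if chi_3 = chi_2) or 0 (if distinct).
Sum = 0; so <chi_3, chi_2> = 0 (distinct irreducibles are orthogonal).

Why: Compute term by term over conjugacy classes (|C| * chi_3(C) * conj(chi_2(C))):
  1*(1)*conj(1) + 1*(1)*conj(1) + 2*(-1)*conj(1) + 2*(1)*conj(-1) + 2*(-1)*conj(-1)
  = (1) + (1) + (-2) + (-2) + (2)
  = 0.
Dividing by |G| = 8 gives 0/8 = 0, matching the row-orthogonality relation <chi_3, chi_2> = [chi_3 = chi_2].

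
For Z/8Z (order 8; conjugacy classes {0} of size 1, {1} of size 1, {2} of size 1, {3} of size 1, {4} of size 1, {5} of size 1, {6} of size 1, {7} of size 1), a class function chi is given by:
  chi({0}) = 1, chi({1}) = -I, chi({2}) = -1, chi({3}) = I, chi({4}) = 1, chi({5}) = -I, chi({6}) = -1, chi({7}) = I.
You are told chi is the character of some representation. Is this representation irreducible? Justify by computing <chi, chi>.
Irreducible: <chi, chi> = 1.

Details: <chi, chi> = (1/|G|) sum_C |C| * |chi(C)|^2 = (1/8)[1*|1|^2 + 1*|-I|^2 + 1*|-1|^2 + 1*|I|^2 + 1*|1|^2 + 1*|-I|^2 + 1*|-1|^2 + 1*|I|^2]
  = (1/8)[(1) + (1) + (1) + (1) + (1) + (1) + (1) + (1)] = 8/8 = 1.
(Exp terms are combined using exp(i*s)*conj(exp(i*t)) = exp(i*(s-t)), and sums of them are collapsed using the identity that for every m > 1 the m distinct m-th roots of unity sum to 0, e.g. 1 + exp(2*I*pi/3) + exp(-2*I*pi/3) = 0.)
A character is irreducible iff <chi, chi> = 1, so this representation is irreducible.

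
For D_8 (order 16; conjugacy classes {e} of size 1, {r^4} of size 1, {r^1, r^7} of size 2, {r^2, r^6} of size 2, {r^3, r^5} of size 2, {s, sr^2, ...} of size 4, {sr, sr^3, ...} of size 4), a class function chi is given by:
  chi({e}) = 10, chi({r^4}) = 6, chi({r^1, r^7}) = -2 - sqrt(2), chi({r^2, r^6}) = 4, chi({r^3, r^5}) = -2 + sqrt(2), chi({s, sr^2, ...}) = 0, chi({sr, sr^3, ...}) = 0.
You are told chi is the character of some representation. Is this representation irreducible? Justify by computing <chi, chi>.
Not irreducible (reducible): <chi, chi> = 12 > 1.

Justification: <chi, chi> = (1/|G|) sum_C |C| * |chi(C)|^2 = (1/16)[1*|10|^2 + 1*|6|^2 + 2*|-2 - sqrt(2)|^2 + 2*|4|^2 + 2*|-2 + sqrt(2)|^2 + 4*|0|^2 + 4*|0|^2]
  = (1/16)[(100) + (36) + (8*sqrt(2) + 12) + (32) + (12 - 8*sqrt(2)) + (0) + (0)] = 192/16 = 12.
A character is irreducible iff <chi, chi> = 1, so this representation is reducible.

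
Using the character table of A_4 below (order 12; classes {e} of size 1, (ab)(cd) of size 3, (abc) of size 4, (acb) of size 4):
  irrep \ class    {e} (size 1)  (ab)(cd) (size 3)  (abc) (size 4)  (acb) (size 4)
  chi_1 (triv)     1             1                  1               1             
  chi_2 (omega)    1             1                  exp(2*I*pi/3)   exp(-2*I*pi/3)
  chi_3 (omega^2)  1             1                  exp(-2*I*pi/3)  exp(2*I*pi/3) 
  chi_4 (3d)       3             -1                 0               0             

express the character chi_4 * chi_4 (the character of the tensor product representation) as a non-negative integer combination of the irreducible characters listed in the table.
chi_4 tensor chi_4 = chi_1 + chi_2 + chi_3 + 2*chi_4 (all other irreducibles have multiplicity 0).

Details: The character of a tensor product is the pointwise product (chi_4 * chi_4)(C) = chi_4(C) * chi_4(C):
  {e}: (3)*(3), (ab)(cd): (-1)*(-1), (abc): (0)*(0), (acb): (0)*(0)
so (chi_4 * chi_4) takes values
  {e} -> 9, (ab)(cd) -> 1, (abc) -> 0, (acb) -> 0.
Now take the inner product of this character with each irreducible chi from the table, <chi_4*chi_4, chi> = (1/12) sum_C |C| (chi_4*chi_4)(C) conj(chi(C)):
  <chi_4*chi_4, chi_1> = (1/12)[1*(9)*conj(1) + 3*(1)*conj(1) + 4*(0)*conj(1) + 4*(0)*conj(1)]
      = (1/12)[(9) + (3) + (0) + (0)] = 12/12 = 1
  <chi_4*chi_4, chi_2> = (1/12)[1*(9)*conj(1) + 3*(1)*conj(1) + 4*(0)*conj(exp(2*I*pi/3)) + 4*(0)*conj(exp(-2*I*pi/3))]
      = (1/12)[(9) + (3) + (0) + (0)] = 12/12 = 1
  <chi_4*chi_4, chi_3> = (1/12)[1*(9)*conj(1) + 3*(1)*conj(1) + 4*(0)*conj(exp(-2*I*pi/3)) + 4*(0)*conj(exp(2*I*pi/3))]
      = (1/12)[(9) + (3) + (0) + (0)] = 12/12 = 1
  <chi_4*chi_4, chi_4> = (1/12)[1*(9)*conj(3) + 3*(1)*conj(-1) + 4*(0)*conj(0) + 4*(0)*conj(0)]
      = (1/12)[(27) + (-3) + (0) + (0)] = 24/12 = 2
(Exp terms are combined using exp(i*s)*conj(exp(i*t)) = exp(i*(s-t)), and sums of them are collapsed using the identity that for every m > 1 the m distinct m-th roots of unity sum to 0, e.g. 1 + exp(2*I*pi/3) + exp(-2*I*pi/3) = 0.)
Hence the multiplicities are chi_1: 1, chi_2: 1, chi_3: 1, chi_4: 2. Dimension check: dim(chi_4)*dim(chi_4) = 3*3 = 9 and sum (mult * dim) = 1*1 + 1*1 + 1*1 + 2*3 = 9.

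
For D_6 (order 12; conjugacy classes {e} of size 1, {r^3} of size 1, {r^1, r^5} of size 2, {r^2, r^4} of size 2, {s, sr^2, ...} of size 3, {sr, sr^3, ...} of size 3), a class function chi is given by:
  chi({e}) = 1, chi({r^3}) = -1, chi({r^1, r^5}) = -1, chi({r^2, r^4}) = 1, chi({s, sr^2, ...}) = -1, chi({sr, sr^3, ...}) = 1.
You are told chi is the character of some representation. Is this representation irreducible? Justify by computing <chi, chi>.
Irreducible: <chi, chi> = 1.

<chi, chi> = (1/|G|) sum_C |C| * |chi(C)|^2 = (1/12)[1*|1|^2 + 1*|-1|^2 + 2*|-1|^2 + 2*|1|^2 + 3*|-1|^2 + 3*|1|^2]
  = (1/12)[(1) + (1) + (2) + (2) + (3) + (3)] = 12/12 = 1.
A character is irreducible iff <chi, chi> = 1, so this representation is irreducible.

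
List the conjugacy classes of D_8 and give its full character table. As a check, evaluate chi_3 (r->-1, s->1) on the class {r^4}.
Conjugacy classes: {e} of size 1, {r^4} of size 1, {r^1, r^7} of size 2, {r^2, r^6} of size 2, {r^3, r^5} of size 2, {s, sr^2, ...} of size 4, {sr, sr^3, ...} of size 4.
Character table:
  irrep \ class              {e} (size 1)  {r^4} (size 1)  {r^1, r^7} (size 2)  {r^2, r^6} (size 2)  {r^3, r^5} (size 2)  {s, sr^2, ...} (size 4)  {sr, sr^3, ...} (size 4)
  chi_1 (triv)               1             1               1                    1                    1                    1                        1                       
  chi_2 (sign: r->1, s->-1)  1             1               1                    1                    1                    -1                       -1                      
  chi_3 (r->-1, s->1)        1             1               -1                   1                    -1                   1                        -1                      
  chi_4 (r->-1, s->-1)       1             1               -1                   1                    -1                   -1                       1                       
  chi_5 (2d, j=1)            2             -2              sqrt(2)              0                    -sqrt(2)             0                        0                       
  chi_6 (2d, j=2)            2             2               0                    -2                   0                    0                        0                       
  chi_7 (2d, j=3)            2             -2              -sqrt(2)             0                    sqrt(2)              0                        0                       

Spot check: chi_3 (r->-1, s->1) on {r^4} = 1.

Derivation: D_8 has order 2*8 = 16 with 7 conjugacy classes, hence 7 irreducibles. Sum of squared dims 1 + 1 + 1 + 1 + 4 + 4 + 4 = 16 = |G|. Linear characters come from the abelianisation; the 2-dimensional irreps have character r^k -> 2*cos(2*pi*j*k/8), reflections -> 0.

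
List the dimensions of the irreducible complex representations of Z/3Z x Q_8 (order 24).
Dimensions: 1, 1, 1, 1, 1, 1, 1, 1, 1, 1, 1, 1, 2, 2, 2

Reasoning: There are 15 irreducibles (= number of conjugacy classes). Their dimensions d_i satisfy sum d_i^2 = |G| = 24: 1 + 1 + 1 + 1 + 1 + 1 + 1 + 1 + 1 + 1 + 1 + 1 + 4 + 4 + 4 = 24. (For the product with Z/3Z: each of the 3 1-dim characters of Z/3Z tensors with each irrep of Q_8, giving 3 copies of each Q_8-dimension.)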